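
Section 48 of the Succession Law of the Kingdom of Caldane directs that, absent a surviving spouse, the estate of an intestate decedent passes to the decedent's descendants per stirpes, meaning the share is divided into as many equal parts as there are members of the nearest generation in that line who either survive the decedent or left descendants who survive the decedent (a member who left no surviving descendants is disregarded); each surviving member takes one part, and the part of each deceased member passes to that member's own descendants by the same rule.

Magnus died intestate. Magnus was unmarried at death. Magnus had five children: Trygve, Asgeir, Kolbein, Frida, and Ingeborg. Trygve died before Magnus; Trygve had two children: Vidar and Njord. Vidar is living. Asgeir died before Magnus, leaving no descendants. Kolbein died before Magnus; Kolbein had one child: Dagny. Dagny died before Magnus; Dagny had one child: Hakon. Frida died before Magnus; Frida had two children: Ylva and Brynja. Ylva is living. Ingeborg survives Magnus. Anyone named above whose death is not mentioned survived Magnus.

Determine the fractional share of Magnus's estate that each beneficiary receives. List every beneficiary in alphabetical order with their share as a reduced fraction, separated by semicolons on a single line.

There is no surviving spouse, so the entire estate passes to Magnus's descendants per stirpes.
Asgeir left no surviving issue, so that branch lapses and is disregarded.
The estate is divided into 4 equal shares of 1/4 among Trygve, Kolbein, Frida, Ingeborg.
Trygve predeceased; the 1/4 allotted to Trygve's branch passes to Trygve's issue by representation.
The 1/4 is divided into 2 equal shares of 1/8 among Vidar, Njord.
Vidar is living and takes 1/8.
Njord is living and takes 1/8.
Kolbein predeceased; the 1/4 allotted to Kolbein's branch passes to Kolbein's issue by representation.
Dagny's line is the sole branch at this level, so the full 1/4 passes to Dagny's issue by representation.
Hakon is the sole taker at this level and receives the full 1/4.
Frida predeceased; the 1/4 allotted to Frida's branch passes to Frida's issue by representation.
The 1/4 is divided into 2 equal shares of 1/8 among Ylva, Brynja.
Ylva is living and takes 1/8.
Brynja is living and takes 1/8.
Ingeborg is living and takes 1/4.

Brynja 1/8; Hakon 1/4; Ingeborg 1/4; Njord 1/8; Vidar 1/8; Ylva 1/8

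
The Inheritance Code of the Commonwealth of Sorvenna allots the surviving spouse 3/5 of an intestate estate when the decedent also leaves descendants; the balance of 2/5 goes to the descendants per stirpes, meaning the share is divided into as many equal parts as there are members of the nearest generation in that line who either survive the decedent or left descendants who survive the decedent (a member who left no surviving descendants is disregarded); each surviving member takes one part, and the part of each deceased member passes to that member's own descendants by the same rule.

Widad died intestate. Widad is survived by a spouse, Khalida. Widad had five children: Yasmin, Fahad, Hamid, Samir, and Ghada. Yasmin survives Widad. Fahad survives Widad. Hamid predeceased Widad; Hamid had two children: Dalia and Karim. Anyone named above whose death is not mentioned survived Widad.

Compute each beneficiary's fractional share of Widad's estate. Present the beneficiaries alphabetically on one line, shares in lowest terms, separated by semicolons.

Dalia 1/25; Fahad 2/25; Ghada 2/25; Karim 1/25; Khalida 3/5; Samir 2/25; Yasmin 2/25

Khalida, as surviving spouse, takes 3/5.
The remaining 2/5 passes to Widad's descendants per stirpes.
The 2/5 is divided into 5 equal shares of 2/25 among Yasmin, Fahad, Hamid, Samir, Ghada.
Yasmin is living and takes 2/25.
Fahad is living and takes 2/25.
Hamid predeceased; the 2/25 allotted to Hamid's branch passes to Hamid's issue by representation.
The 2/25 is divided into 2 equal shares of 1/25 among Dalia, Karim.
Dalia is living and takes 1/25.
Karim is living and takes 1/25.
Samir is living and takes 2/25.
Ghada is living and takes 2/25.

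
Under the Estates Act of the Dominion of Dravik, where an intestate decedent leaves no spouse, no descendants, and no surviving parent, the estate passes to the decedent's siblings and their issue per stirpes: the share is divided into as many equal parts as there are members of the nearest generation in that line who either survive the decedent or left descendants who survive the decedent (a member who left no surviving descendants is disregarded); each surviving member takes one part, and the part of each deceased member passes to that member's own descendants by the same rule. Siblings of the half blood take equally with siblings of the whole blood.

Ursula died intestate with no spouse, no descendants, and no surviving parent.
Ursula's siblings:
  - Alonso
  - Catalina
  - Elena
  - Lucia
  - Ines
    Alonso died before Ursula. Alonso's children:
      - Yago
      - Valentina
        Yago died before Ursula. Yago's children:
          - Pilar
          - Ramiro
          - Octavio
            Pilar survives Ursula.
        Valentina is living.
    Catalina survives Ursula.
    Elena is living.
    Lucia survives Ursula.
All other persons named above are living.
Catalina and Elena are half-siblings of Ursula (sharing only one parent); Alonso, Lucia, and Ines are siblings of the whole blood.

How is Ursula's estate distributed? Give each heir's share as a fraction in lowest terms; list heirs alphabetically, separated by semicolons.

Catalina 1/5; Elena 1/5; Ines 1/5; Lucia 1/5; Octavio 1/30; Pilar 1/30; Ramiro 1/30; Valentina 1/10

No spouse, descendants, or parent survives, so the estate passes to Ursula's siblings per stirpes.
Half-blood and whole-blood siblings take equally under the stated rule.
The estate is divided into 5 equal shares of 1/5 among Alonso, Catalina, Elena, Lucia, Ines.
Alonso predeceased; the 1/5 allotted to Alonso's branch passes to Alonso's issue by representation.
The 1/5 is divided into 2 equal shares of 1/10 among Yago, Valentina.
Yago predeceased; the 1/10 allotted to Yago's branch passes to Yago's issue by representation.
The 1/10 is divided into 3 equal shares of 1/30 among Pilar, Ramiro, Octavio.
Pilar is living and takes 1/30.
Ramiro is living and takes 1/30.
Octavio is living and takes 1/30.
Valentina is living and takes 1/10.
Catalina is living and takes 1/5.
Elena is living and takes 1/5.
Lucia is living and takes 1/5.
Ines is living and takes 1/5.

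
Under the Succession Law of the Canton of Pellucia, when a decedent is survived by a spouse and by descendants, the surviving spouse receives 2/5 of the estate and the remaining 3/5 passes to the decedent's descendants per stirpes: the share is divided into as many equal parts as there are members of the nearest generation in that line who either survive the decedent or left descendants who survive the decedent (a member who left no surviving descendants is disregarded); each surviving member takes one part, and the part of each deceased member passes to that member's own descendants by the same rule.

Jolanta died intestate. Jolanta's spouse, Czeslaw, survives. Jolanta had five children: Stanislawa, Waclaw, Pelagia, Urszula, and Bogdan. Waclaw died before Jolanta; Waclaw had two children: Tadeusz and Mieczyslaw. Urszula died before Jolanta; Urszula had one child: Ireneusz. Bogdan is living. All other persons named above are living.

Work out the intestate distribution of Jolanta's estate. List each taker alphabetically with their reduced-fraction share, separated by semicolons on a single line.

Bogdan 3/25; Czeslaw 2/5; Ireneusz 3/25; Mieczyslaw 3/50; Pelagia 3/25; Stanislawa 3/25; Tadeusz 3/50

Czeslaw, as surviving spouse, takes 2/5.
The remaining 3/5 passes to Jolanta's descendants per stirpes.
The 3/5 is divided into 5 equal shares of 3/25 among Stanislawa, Waclaw, Pelagia, Urszula, Bogdan.
Stanislawa is living and takes 3/25.
Waclaw predeceased; the 3/25 allotted to Waclaw's branch passes to Waclaw's issue by representation.
The 3/25 is divided into 2 equal shares of 3/50 among Tadeusz, Mieczyslaw.
Tadeusz is living and takes 3/50.
Mieczyslaw is living and takes 3/50.
Pelagia is living and takes 3/25.
Urszula predeceased; the 3/25 allotted to Urszula's branch passes to Urszula's issue by representation.
Ireneusz is the sole taker at this level and receives the full 3/25.
Bogdan is living and takes 3/25.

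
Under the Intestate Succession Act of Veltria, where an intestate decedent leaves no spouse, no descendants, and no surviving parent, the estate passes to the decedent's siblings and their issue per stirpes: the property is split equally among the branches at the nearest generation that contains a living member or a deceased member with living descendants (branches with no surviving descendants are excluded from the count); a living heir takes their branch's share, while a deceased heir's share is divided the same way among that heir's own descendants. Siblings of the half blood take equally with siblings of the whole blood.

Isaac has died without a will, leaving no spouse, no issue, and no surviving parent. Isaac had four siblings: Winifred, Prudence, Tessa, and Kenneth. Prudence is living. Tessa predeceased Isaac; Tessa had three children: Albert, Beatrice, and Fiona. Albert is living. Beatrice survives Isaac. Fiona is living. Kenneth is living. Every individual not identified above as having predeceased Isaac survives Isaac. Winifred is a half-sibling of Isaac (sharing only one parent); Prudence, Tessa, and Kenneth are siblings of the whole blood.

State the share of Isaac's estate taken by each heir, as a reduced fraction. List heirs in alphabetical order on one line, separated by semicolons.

Albert 1/12; Beatrice 1/12; Fiona 1/12; Kenneth 1/4; Prudence 1/4; Winifred 1/4

No spouse, descendants, or parent survives, so the estate passes to Isaac's siblings per stirpes.
Half-blood and whole-blood siblings take equally under the stated rule.
The estate is divided into 4 equal shares of 1/4 among Winifred, Prudence, Tessa, Kenneth.
Winifred is living and takes 1/4.
Prudence is living and takes 1/4.
Tessa predeceased; the 1/4 allotted to Tessa's branch passes to Tessa's issue by representation.
The 1/4 is divided into 3 equal shares of 1/12 among Albert, Beatrice, Fiona.
Albert is living and takes 1/12.
Beatrice is living and takes 1/12.
Fiona is living and takes 1/12.
Kenneth is living and takes 1/4.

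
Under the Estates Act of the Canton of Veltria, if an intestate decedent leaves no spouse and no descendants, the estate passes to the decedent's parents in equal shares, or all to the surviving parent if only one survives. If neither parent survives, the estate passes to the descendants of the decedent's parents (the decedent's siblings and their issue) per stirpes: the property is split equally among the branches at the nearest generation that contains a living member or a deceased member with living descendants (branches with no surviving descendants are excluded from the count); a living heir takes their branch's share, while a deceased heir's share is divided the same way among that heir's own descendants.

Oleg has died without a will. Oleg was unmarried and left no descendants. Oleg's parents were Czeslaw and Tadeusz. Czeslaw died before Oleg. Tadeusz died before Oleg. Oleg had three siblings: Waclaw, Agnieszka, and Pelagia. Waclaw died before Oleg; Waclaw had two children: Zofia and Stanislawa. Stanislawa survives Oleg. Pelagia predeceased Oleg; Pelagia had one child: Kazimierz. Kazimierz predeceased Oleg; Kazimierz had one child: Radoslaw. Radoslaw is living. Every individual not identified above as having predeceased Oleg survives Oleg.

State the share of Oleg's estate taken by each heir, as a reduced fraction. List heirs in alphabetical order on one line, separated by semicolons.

Agnieszka 1/3; Radoslaw 1/3; Stanislawa 1/6; Zofia 1/6

Neither parent survives and there are no descendants, so the estate passes to Oleg's siblings and their issue per stirpes.
The estate is divided into 3 equal shares of 1/3 among Waclaw, Agnieszka, Pelagia.
Waclaw predeceased; the 1/3 allotted to Waclaw's branch passes to Waclaw's issue by representation.
The 1/3 is divided into 2 equal shares of 1/6 among Zofia, Stanislawa.
Zofia is living and takes 1/6.
Stanislawa is living and takes 1/6.
Agnieszka is living and takes 1/3.
Pelagia predeceased; the 1/3 allotted to Pelagia's branch passes to Pelagia's issue by representation.
Kazimierz's line is the sole branch at this level, so the full 1/3 passes to Kazimierz's issue by representation.
Radoslaw is the sole taker at this level and receives the full 1/3.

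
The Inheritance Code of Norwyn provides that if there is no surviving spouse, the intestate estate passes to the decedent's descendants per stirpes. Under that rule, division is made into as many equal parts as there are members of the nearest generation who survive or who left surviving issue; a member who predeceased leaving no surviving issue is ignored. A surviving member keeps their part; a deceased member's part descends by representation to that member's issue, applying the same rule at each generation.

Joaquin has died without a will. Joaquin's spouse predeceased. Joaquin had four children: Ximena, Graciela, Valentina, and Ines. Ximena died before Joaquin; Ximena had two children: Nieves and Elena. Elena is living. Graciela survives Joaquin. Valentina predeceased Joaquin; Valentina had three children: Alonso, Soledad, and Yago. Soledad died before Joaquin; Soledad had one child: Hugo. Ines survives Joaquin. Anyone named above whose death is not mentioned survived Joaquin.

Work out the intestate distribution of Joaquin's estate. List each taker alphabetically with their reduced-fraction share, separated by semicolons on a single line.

Alonso 1/12; Elena 1/8; Graciela 1/4; Hugo 1/12; Ines 1/4; Nieves 1/8; Yago 1/12

There is no surviving spouse, so the entire estate passes to Joaquin's descendants per stirpes.
The estate is divided into 4 equal shares of 1/4 among Ximena, Graciela, Valentina, Ines.
Ximena predeceased; the 1/4 allotted to Ximena's branch passes to Ximena's issue by representation.
The 1/4 is divided into 2 equal shares of 1/8 among Nieves, Elena.
Nieves is living and takes 1/8.
Elena is living and takes 1/8.
Graciela is living and takes 1/4.
Valentina predeceased; the 1/4 allotted to Valentina's branch passes to Valentina's issue by representation.
The 1/4 is divided into 3 equal shares of 1/12 among Alonso, Soledad, Yago.
Alonso is living and takes 1/12.
Soledad predeceased; the 1/12 allotted to Soledad's branch passes to Soledad's issue by representation.
Hugo is the sole taker at this level and receives the full 1/12.
Yago is living and takes 1/12.
Ines is living and takes 1/4.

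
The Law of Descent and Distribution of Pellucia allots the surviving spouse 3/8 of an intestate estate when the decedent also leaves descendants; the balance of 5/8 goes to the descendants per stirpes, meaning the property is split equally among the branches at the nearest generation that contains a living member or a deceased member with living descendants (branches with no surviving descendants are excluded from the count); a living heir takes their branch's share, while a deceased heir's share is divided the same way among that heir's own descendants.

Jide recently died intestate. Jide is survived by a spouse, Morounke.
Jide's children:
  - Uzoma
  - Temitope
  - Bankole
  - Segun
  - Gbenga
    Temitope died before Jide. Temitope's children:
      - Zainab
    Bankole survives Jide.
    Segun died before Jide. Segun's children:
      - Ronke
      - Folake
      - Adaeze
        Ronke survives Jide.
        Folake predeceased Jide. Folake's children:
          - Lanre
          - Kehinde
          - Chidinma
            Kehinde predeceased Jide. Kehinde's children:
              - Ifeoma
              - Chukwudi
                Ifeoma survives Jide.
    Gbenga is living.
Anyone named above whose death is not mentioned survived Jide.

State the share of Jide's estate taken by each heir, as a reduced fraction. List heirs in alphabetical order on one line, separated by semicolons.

Adaeze 1/24; Bankole 1/8; Chidinma 1/72; Chukwudi 1/144; Gbenga 1/8; Ifeoma 1/144; Lanre 1/72; Morounke 3/8; Ronke 1/24; Uzoma 1/8; Zainab 1/8

Morounke, as surviving spouse, takes 3/8.
The remaining 5/8 passes to Jide's descendants per stirpes.
The 5/8 is divided into 5 equal shares of 1/8 among Uzoma, Temitope, Bankole, Segun, Gbenga.
Uzoma is living and takes 1/8.
Temitope predeceased; the 1/8 allotted to Temitope's branch passes to Temitope's issue by representation.
Zainab is the sole taker at this level and receives the full 1/8.
Bankole is living and takes 1/8.
Segun predeceased; the 1/8 allotted to Segun's branch passes to Segun's issue by representation.
The 1/8 is divided into 3 equal shares of 1/24 among Ronke, Folake, Adaeze.
Ronke is living and takes 1/24.
Folake predeceased; the 1/24 allotted to Folake's branch passes to Folake's issue by representation.
The 1/24 is divided into 3 equal shares of 1/72 among Lanre, Kehinde, Chidinma.
Lanre is living and takes 1/72.
Kehinde predeceased; the 1/72 allotted to Kehinde's branch passes to Kehinde's issue by representation.
The 1/72 is divided into 2 equal shares of 1/144 among Ifeoma, Chukwudi.
Ifeoma is living and takes 1/144.
Chukwudi is living and takes 1/144.
Chidinma is living and takes 1/72.
Adaeze is living and takes 1/24.
Gbenga is living and takes 1/8.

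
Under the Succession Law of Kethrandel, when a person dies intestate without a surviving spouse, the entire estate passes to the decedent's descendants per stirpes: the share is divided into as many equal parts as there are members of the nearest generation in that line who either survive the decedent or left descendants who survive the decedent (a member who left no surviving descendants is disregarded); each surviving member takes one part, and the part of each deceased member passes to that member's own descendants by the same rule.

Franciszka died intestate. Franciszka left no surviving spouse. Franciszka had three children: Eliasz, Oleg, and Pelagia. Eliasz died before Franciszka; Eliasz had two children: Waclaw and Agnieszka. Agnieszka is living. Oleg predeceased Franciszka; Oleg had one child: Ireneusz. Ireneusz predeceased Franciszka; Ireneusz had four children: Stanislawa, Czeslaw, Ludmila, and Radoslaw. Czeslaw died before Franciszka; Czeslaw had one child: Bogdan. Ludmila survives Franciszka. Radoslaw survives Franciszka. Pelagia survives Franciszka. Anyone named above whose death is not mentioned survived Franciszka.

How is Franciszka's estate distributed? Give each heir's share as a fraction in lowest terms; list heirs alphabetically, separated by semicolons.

There is no surviving spouse, so the entire estate passes to Franciszka's descendants per stirpes.
The estate is divided into 3 equal shares of 1/3 among Eliasz, Oleg, Pelagia.
Eliasz predeceased; the 1/3 allotted to Eliasz's branch passes to Eliasz's issue by representation.
The 1/3 is divided into 2 equal shares of 1/6 among Waclaw, Agnieszka.
Waclaw is living and takes 1/6.
Agnieszka is living and takes 1/6.
Oleg predeceased; the 1/3 allotted to Oleg's branch passes to Oleg's issue by representation.
Ireneusz's line is the sole branch at this level, so the full 1/3 passes to Ireneusz's issue by representation.
The 1/3 is divided into 4 equal shares of 1/12 among Stanislawa, Czeslaw, Ludmila, Radoslaw.
Stanislawa is living and takes 1/12.
Czeslaw predeceased; the 1/12 allotted to Czeslaw's branch passes to Czeslaw's issue by representation.
Bogdan is the sole taker at this level and receives the full 1/12.
Ludmila is living and takes 1/12.
Radoslaw is living and takes 1/12.
Pelagia is living and takes 1/3.

Agnieszka 1/6; Bogdan 1/12; Ludmila 1/12; Pelagia 1/3; Radoslaw 1/12; Stanislawa 1/12; Waclaw 1/6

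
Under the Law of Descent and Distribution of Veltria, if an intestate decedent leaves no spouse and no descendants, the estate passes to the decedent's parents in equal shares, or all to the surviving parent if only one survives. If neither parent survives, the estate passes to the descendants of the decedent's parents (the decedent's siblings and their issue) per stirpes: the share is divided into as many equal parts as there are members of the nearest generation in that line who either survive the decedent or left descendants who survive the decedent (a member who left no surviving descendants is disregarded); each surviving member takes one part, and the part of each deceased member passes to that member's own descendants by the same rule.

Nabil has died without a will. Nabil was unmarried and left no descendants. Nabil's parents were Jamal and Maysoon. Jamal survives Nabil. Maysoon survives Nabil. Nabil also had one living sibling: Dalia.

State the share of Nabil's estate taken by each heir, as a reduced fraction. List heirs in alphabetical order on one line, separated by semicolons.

Jamal 1/2; Maysoon 1/2

Both parents survive, so Jamal and Maysoon each take 1/2. The siblings take nothing because a surviving parent has priority.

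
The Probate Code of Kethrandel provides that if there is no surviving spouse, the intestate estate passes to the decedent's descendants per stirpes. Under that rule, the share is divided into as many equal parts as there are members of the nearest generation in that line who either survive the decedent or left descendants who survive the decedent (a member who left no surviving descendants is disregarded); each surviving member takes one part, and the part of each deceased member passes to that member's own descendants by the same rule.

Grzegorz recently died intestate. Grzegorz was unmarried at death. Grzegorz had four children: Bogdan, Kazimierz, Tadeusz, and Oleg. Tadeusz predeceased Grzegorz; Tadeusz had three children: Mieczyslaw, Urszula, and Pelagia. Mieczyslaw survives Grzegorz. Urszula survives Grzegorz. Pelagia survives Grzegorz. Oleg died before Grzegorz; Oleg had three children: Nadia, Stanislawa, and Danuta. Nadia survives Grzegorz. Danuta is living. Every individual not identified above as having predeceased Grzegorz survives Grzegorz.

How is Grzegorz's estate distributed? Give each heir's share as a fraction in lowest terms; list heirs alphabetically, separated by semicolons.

Bogdan 1/4; Danuta 1/12; Kazimierz 1/4; Mieczyslaw 1/12; Nadia 1/12; Pelagia 1/12; Stanislawa 1/12; Urszula 1/12

There is no surviving spouse, so the entire estate passes to Grzegorz's descendants per stirpes.
The estate is divided into 4 equal shares of 1/4 among Bogdan, Kazimierz, Tadeusz, Oleg.
Bogdan is living and takes 1/4.
Kazimierz is living and takes 1/4.
Tadeusz predeceased; the 1/4 allotted to Tadeusz's branch passes to Tadeusz's issue by representation.
The 1/4 is divided into 3 equal shares of 1/12 among Mieczyslaw, Urszula, Pelagia.
Mieczyslaw is living and takes 1/12.
Urszula is living and takes 1/12.
Pelagia is living and takes 1/12.
Oleg predeceased; the 1/4 allotted to Oleg's branch passes to Oleg's issue by representation.
The 1/4 is divided into 3 equal shares of 1/12 among Nadia, Stanislawa, Danuta.
Nadia is living and takes 1/12.
Stanislawa is living and takes 1/12.
Danuta is living and takes 1/12.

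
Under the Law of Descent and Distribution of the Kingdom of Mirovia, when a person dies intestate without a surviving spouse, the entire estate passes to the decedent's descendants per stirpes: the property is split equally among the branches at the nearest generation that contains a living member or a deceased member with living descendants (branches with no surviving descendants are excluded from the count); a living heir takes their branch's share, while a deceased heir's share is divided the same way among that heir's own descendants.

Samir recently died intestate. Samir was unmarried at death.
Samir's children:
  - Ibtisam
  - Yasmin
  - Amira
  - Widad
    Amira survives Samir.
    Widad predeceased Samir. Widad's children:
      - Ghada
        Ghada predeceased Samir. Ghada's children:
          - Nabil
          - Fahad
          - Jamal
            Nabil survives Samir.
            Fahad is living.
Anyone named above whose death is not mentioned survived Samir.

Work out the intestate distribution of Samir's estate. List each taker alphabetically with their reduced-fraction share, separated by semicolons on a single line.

Amira 1/4; Fahad 1/12; Ibtisam 1/4; Jamal 1/12; Nabil 1/12; Yasmin 1/4

There is no surviving spouse, so the entire estate passes to Samir's descendants per stirpes.
The estate is divided into 4 equal shares of 1/4 among Ibtisam, Yasmin, Amira, Widad.
Ibtisam is living and takes 1/4.
Yasmin is living and takes 1/4.
Amira is living and takes 1/4.
Widad predeceased; the 1/4 allotted to Widad's branch passes to Widad's issue by representation.
Ghada's line is the sole branch at this level, so the full 1/4 passes to Ghada's issue by representation.
The 1/4 is divided into 3 equal shares of 1/12 among Nabil, Fahad, Jamal.
Nabil is living and takes 1/12.
Fahad is living and takes 1/12.
Jamal is living and takes 1/12.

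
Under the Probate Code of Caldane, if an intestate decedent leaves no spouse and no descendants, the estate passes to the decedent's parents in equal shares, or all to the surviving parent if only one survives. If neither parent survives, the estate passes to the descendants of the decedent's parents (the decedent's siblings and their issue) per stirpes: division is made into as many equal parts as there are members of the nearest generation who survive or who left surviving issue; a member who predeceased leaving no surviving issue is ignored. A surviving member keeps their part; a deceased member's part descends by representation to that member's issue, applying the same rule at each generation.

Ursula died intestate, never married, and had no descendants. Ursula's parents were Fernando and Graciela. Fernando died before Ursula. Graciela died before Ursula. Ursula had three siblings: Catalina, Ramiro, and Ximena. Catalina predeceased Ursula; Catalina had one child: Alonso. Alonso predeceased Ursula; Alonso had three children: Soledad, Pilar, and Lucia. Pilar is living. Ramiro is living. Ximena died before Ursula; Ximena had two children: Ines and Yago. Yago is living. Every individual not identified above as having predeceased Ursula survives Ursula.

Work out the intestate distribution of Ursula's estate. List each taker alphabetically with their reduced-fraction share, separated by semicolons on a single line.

Ines 1/6; Lucia 1/9; Pilar 1/9; Ramiro 1/3; Soledad 1/9; Yago 1/6

Neither parent survives and there are no descendants, so the estate passes to Ursula's siblings and their issue per stirpes.
The estate is divided into 3 equal shares of 1/3 among Catalina, Ramiro, Ximena.
Catalina predeceased; the 1/3 allotted to Catalina's branch passes to Catalina's issue by representation.
Alonso's line is the sole branch at this level, so the full 1/3 passes to Alonso's issue by representation.
The 1/3 is divided into 3 equal shares of 1/9 among Soledad, Pilar, Lucia.
Soledad is living and takes 1/9.
Pilar is living and takes 1/9.
Lucia is living and takes 1/9.
Ramiro is living and takes 1/3.
Ximena predeceased; the 1/3 allotted to Ximena's branch passes to Ximena's issue by representation.
The 1/3 is divided into 2 equal shares of 1/6 among Ines, Yago.
Ines is living and takes 1/6.
Yago is living and takes 1/6.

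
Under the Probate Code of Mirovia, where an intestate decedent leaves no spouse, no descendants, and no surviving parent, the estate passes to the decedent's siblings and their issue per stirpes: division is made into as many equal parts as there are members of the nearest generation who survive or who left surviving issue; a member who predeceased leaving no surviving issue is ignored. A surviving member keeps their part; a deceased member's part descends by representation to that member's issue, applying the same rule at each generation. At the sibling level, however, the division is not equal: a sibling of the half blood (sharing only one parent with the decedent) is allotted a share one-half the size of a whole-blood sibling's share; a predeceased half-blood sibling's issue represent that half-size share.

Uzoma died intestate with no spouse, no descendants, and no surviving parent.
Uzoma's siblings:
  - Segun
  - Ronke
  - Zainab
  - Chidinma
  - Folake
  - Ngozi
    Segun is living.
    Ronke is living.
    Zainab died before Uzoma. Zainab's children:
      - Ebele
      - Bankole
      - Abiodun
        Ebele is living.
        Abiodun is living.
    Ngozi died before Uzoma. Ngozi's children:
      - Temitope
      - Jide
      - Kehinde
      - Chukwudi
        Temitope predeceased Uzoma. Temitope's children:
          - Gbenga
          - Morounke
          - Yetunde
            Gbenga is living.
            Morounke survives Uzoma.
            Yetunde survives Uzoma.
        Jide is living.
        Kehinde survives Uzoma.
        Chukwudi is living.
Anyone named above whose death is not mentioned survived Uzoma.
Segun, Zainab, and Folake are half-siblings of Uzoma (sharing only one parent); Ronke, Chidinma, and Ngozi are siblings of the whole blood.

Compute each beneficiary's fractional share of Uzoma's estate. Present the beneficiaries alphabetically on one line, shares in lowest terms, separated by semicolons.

No spouse, descendants, or parent survives, so the estate passes to Uzoma's siblings per stirpes.
Half-blood siblings count for one-half the weight of whole-blood siblings at the initial division.
Dividing 1 in proportion to weights (total weight 9/2): Segun (weight 1/2) → 1/9; Ronke (weight 1) → 2/9; Zainab (weight 1/2) → 1/9; Chidinma (weight 1) → 2/9; Folake (weight 1/2) → 1/9; Ngozi (weight 1) → 2/9.
Segun is living and takes 1/9.
Ronke is living and takes 2/9.
Zainab predeceased; the 1/9 allotted to Zainab's branch passes to Zainab's issue by representation.
The 1/9 is divided into 3 equal shares of 1/27 among Ebele, Bankole, Abiodun.
Ebele is living and takes 1/27.
Bankole is living and takes 1/27.
Abiodun is living and takes 1/27.
Chidinma is living and takes 2/9.
Folake is living and takes 1/9.
Ngozi predeceased; the 2/9 allotted to Ngozi's branch passes to Ngozi's issue by representation.
The 2/9 is divided into 4 equal shares of 1/18 among Temitope, Jide, Kehinde, Chukwudi.
Temitope predeceased; the 1/18 allotted to Temitope's branch passes to Temitope's issue by representation.
The 1/18 is divided into 3 equal shares of 1/54 among Gbenga, Morounke, Yetunde.
Gbenga is living and takes 1/54.
Morounke is living and takes 1/54.
Yetunde is living and takes 1/54.
Jide is living and takes 1/18.
Kehinde is living and takes 1/18.
Chukwudi is living and takes 1/18.

Abiodun 1/27; Bankole 1/27; Chidinma 2/9; Chukwudi 1/18; Ebele 1/27; Folake 1/9; Gbenga 1/54; Jide 1/18; Kehinde 1/18; Morounke 1/54; Ronke 2/9; Segun 1/9; Yetunde 1/54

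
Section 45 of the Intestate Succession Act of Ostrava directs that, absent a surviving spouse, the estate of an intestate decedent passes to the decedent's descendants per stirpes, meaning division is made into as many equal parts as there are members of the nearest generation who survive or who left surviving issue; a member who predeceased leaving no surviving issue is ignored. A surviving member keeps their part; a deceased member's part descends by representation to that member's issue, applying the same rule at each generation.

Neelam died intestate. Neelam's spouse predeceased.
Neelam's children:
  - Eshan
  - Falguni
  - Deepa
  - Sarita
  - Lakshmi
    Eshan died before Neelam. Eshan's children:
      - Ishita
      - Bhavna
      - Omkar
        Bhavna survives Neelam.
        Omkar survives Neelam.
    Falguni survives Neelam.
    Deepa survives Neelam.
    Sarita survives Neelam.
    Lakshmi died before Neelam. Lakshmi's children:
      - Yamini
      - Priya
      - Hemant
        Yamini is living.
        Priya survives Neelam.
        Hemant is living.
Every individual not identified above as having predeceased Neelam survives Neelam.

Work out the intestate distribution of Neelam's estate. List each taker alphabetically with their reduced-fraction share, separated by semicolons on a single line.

There is no surviving spouse, so the entire estate passes to Neelam's descendants per stirpes.
The estate is divided into 5 equal shares of 1/5 among Eshan, Falguni, Deepa, Sarita, Lakshmi.
Eshan predeceased; the 1/5 allotted to Eshan's branch passes to Eshan's issue by representation.
The 1/5 is divided into 3 equal shares of 1/15 among Ishita, Bhavna, Omkar.
Ishita is living and takes 1/15.
Bhavna is living and takes 1/15.
Omkar is living and takes 1/15.
Falguni is living and takes 1/5.
Deepa is living and takes 1/5.
Sarita is living and takes 1/5.
Lakshmi predeceased; the 1/5 allotted to Lakshmi's branch passes to Lakshmi's issue by representation.
The 1/5 is divided into 3 equal shares of 1/15 among Yamini, Priya, Hemant.
Yamini is living and takes 1/15.
Priya is living and takes 1/15.
Hemant is living and takes 1/15.

Bhavna 1/15; Deepa 1/5; Falguni 1/5; Hemant 1/15; Ishita 1/15; Omkar 1/15; Priya 1/15; Sarita 1/5; Yamini 1/15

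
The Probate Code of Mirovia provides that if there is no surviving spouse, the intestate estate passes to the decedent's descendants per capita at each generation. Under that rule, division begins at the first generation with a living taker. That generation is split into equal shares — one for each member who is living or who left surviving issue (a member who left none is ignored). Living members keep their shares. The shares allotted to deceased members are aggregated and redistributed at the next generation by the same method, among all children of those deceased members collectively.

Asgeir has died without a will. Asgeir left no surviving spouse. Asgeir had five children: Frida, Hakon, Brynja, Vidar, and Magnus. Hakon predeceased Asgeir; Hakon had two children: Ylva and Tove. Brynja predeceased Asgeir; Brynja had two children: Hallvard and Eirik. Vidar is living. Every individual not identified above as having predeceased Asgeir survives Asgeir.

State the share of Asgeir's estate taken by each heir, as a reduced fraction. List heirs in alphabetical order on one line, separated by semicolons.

There is no surviving spouse, so the entire estate passes to Asgeir's descendants per capita at each generation.
At generation 1 (Frida, Hakon, Brynja, Vidar, Magnus) there are 5 shares of (1)/5 = 1/5 each.
Living: Frida, Vidar, and Magnus — each takes 1/5.
Deceased: Hakon and Brynja. Their combined 2/5 is pooled and carried to generation 2.
At generation 2 (Ylva, Tove, Hallvard, Eirik) there are 4 shares of (2/5)/4 = 1/10 each.
Living: Ylva, Tove, Hallvard, and Eirik — each takes 1/10.

Eirik 1/10; Frida 1/5; Hallvard 1/10; Magnus 1/5; Tove 1/10; Vidar 1/5; Ylva 1/10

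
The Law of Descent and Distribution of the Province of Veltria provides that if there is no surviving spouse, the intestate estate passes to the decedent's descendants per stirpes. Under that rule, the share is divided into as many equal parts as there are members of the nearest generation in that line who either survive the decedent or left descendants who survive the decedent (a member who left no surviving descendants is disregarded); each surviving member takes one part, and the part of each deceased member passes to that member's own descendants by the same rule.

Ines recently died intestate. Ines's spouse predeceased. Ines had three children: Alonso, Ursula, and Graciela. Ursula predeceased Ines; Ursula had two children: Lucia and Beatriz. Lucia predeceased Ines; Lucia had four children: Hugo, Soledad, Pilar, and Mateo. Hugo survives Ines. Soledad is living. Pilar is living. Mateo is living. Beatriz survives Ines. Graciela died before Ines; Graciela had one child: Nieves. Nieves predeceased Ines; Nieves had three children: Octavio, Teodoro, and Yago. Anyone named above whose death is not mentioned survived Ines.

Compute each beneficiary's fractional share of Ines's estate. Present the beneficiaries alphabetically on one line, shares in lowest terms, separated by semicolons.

Alonso 1/3; Beatriz 1/6; Hugo 1/24; Mateo 1/24; Octavio 1/9; Pilar 1/24; Soledad 1/24; Teodoro 1/9; Yago 1/9

There is no surviving spouse, so the entire estate passes to Ines's descendants per stirpes.
The estate is divided into 3 equal shares of 1/3 among Alonso, Ursula, Graciela.
Alonso is living and takes 1/3.
Ursula predeceased; the 1/3 allotted to Ursula's branch passes to Ursula's issue by representation.
The 1/3 is divided into 2 equal shares of 1/6 among Lucia, Beatriz.
Lucia predeceased; the 1/6 allotted to Lucia's branch passes to Lucia's issue by representation.
The 1/6 is divided into 4 equal shares of 1/24 among Hugo, Soledad, Pilar, Mateo.
Hugo is living and takes 1/24.
Soledad is living and takes 1/24.
Pilar is living and takes 1/24.
Mateo is living and takes 1/24.
Beatriz is living and takes 1/6.
Graciela predeceased; the 1/3 allotted to Graciela's branch passes to Graciela's issue by representation.
Nieves's line is the sole branch at this level, so the full 1/3 passes to Nieves's issue by representation.
The 1/3 is divided into 3 equal shares of 1/9 among Octavio, Teodoro, Yago.
Octavio is living and takes 1/9.
Teodoro is living and takes 1/9.
Yago is living and takes 1/9.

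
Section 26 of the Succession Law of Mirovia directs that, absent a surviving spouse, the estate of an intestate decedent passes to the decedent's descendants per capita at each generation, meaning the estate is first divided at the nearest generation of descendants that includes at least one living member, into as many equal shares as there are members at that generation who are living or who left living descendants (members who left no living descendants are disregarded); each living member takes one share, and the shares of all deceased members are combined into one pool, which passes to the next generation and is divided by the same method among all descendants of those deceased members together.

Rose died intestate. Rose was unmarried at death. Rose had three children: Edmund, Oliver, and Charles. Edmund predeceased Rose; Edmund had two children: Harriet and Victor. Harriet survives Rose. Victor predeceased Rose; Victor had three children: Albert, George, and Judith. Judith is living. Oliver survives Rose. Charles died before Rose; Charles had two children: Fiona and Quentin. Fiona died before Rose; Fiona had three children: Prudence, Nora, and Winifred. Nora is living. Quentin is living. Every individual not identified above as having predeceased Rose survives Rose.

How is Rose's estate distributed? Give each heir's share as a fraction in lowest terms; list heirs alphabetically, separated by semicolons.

There is no surviving spouse, so the entire estate passes to Rose's descendants per capita at each generation.
At generation 1 (Edmund, Oliver, Charles) there are 3 shares of (1)/3 = 1/3 each.
Living: Oliver — each takes 1/3.
Deceased: Edmund and Charles. Their combined 2/3 is pooled and carried to generation 2.
At generation 2 (Harriet, Victor, Fiona, Quentin) there are 4 shares of (2/3)/4 = 1/6 each.
Living: Harriet and Quentin — each takes 1/6.
Deceased: Victor and Fiona. Their combined 1/3 is pooled and carried to generation 3.
At generation 3 (Albert, George, Judith, Prudence, Nora, Winifred) there are 6 shares of (1/3)/6 = 1/18 each.
Living: Albert, George, Judith, Prudence, Nora, and Winifred — each takes 1/18.

Albert 1/18; George 1/18; Harriet 1/6; Judith 1/18; Nora 1/18; Oliver 1/3; Prudence 1/18; Quentin 1/6; Winifred 1/18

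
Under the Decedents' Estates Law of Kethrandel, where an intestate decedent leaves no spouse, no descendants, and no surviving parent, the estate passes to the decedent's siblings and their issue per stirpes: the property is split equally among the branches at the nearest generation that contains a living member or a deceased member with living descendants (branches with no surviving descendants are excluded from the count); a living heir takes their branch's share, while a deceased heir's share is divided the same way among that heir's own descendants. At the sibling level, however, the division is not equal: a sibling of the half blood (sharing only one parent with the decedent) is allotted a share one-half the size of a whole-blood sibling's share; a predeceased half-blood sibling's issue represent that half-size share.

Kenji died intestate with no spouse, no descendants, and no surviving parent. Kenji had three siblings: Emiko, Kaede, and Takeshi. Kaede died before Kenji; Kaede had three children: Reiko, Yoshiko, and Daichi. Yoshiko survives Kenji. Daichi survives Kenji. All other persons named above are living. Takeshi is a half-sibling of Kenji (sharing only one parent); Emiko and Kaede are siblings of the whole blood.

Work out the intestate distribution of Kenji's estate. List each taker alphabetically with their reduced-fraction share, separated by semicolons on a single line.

Daichi 2/15; Emiko 2/5; Reiko 2/15; Takeshi 1/5; Yoshiko 2/15

No spouse, descendants, or parent survives, so the estate passes to Kenji's siblings per stirpes.
Half-blood siblings count for one-half the weight of whole-blood siblings at the initial division.
Dividing 1 in proportion to weights (total weight 5/2): Emiko (weight 1) → 2/5; Kaede (weight 1) → 2/5; Takeshi (weight 1/2) → 1/5.
Emiko is living and takes 2/5.
Kaede predeceased; the 2/5 allotted to Kaede's branch passes to Kaede's issue by representation.
The 2/5 is divided into 3 equal shares of 2/15 among Reiko, Yoshiko, Daichi.
Reiko is living and takes 2/15.
Yoshiko is living and takes 2/15.
Daichi is living and takes 2/15.
Takeshi is living and takes 1/5.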